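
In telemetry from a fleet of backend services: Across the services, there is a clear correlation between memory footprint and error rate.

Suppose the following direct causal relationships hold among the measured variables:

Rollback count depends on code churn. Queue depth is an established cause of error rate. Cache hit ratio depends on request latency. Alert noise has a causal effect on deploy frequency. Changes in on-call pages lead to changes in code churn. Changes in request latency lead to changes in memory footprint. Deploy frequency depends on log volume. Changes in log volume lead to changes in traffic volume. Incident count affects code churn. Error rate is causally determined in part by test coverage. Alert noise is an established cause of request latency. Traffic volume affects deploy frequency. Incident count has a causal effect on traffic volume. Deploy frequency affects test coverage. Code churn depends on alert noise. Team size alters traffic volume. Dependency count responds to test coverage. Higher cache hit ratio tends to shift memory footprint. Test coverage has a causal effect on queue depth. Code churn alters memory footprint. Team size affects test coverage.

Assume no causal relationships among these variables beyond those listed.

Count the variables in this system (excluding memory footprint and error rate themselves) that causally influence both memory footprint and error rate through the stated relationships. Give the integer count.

The common causes are: alert noise (to memory footprint via alert noise → code churn → memory footprint; to error rate via alert noise → deploy frequency → test coverage → error rate); incident count (to memory footprint via incident count → code churn → memory footprint; to error rate via incident count → traffic volume → deploy frequency → test coverage → error rate).
Every other variable lacks a causal path to at least one of memory footprint and error rate.

2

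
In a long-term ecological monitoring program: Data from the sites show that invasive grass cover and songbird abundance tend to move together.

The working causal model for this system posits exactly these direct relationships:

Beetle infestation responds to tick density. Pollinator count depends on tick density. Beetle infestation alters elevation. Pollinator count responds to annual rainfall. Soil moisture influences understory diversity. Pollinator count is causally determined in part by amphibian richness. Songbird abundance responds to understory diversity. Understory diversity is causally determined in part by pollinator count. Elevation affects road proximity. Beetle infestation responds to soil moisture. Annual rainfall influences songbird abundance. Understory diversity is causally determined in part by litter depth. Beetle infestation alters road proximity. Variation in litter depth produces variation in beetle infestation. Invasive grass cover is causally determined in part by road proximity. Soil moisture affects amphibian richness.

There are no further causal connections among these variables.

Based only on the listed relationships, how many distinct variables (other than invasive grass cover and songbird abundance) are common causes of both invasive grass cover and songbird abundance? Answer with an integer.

The common causes are: litter depth (to invasive grass cover via litter depth → beetle infestation → road proximity → invasive grass cover; to songbird abundance via litter depth → understory diversity → songbird abundance); soil moisture (to invasive grass cover via soil moisture → beetle infestation → road proximity → invasive grass cover; to songbird abundance via soil moisture → understory diversity → songbird abundance); tick density (to invasive grass cover via tick density → beetle infestation → road proximity → invasive grass cover; to songbird abundance via tick density → pollinator count → understory diversity → songbird abundance).
Every other variable lacks a causal path to at least one of invasive grass cover and songbird abundance.

3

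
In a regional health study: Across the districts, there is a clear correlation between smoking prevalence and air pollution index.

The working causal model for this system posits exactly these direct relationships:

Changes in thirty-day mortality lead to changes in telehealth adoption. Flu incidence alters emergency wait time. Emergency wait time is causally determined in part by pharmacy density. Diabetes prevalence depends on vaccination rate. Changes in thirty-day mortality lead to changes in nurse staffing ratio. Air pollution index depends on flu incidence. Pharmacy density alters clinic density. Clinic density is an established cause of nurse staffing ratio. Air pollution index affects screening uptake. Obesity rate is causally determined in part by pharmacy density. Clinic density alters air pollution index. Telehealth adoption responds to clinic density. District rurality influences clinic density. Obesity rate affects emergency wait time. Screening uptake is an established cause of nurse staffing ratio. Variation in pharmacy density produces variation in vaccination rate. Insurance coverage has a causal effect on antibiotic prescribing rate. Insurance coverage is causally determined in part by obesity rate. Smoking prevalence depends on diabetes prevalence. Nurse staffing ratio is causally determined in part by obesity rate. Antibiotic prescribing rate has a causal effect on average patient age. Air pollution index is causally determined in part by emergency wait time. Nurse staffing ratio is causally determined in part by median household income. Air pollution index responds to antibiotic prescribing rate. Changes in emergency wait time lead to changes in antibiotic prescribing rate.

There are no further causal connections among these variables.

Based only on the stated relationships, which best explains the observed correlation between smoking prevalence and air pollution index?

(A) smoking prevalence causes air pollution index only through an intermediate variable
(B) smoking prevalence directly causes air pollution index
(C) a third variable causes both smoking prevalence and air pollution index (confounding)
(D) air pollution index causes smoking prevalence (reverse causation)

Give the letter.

C

Pharmacy density causes smoking prevalence (pharmacy density → vaccination rate → diabetes prevalence → smoking prevalence) and air pollution index (pharmacy density → emergency wait time → air pollution index) — a common cause creating the correlation.
There is no stated path from smoking prevalence to air pollution index or from air pollution index to smoking prevalence, so neither direct nor reverse causation applies.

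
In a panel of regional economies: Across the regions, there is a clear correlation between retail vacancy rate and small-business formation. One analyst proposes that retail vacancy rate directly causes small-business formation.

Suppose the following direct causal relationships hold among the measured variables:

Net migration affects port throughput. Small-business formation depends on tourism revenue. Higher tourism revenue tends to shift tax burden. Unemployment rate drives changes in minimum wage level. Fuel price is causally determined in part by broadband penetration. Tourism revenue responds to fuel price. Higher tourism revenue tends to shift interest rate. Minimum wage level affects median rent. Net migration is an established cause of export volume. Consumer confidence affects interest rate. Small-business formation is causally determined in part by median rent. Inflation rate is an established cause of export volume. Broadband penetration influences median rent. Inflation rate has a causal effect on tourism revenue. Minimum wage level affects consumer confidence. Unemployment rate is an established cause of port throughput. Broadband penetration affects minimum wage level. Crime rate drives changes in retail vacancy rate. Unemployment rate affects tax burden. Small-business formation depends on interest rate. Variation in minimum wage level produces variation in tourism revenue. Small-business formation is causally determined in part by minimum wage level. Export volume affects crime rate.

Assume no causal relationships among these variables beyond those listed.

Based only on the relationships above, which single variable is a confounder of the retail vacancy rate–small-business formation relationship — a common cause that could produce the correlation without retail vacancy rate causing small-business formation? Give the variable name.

Inflation rate has a causal path to retail vacancy rate (inflation rate → export volume → crime rate → retail vacancy rate) and a separate causal path to small-business formation (inflation rate → tourism revenue → small-business formation), so it is a common cause of both.
No stated relationship gives retail vacancy rate a causal route to small-business formation, so the correlation is explained by the shared upstream cause rather than a direct effect.

inflation rate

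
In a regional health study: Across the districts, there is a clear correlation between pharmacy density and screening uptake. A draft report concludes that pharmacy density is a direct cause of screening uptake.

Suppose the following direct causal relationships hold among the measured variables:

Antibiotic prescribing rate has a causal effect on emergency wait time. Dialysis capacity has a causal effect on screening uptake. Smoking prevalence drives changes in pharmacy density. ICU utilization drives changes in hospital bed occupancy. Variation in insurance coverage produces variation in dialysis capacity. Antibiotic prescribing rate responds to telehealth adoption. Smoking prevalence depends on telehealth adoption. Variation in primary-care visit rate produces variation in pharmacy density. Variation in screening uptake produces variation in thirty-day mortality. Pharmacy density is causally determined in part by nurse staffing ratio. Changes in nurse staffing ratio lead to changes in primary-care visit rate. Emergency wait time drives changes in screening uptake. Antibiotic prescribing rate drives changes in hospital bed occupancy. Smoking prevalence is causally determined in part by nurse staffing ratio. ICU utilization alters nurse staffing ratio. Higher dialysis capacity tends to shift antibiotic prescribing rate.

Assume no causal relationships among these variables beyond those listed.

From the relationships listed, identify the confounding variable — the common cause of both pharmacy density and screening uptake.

Telehealth adoption has a causal path to pharmacy density (telehealth adoption → smoking prevalence → pharmacy density) and a separate causal path to screening uptake (telehealth adoption → antibiotic prescribing rate → emergency wait time → screening uptake), so it is a common cause of both.
No stated relationship gives pharmacy density a causal route to screening uptake, so the correlation is explained by the shared upstream cause rather than a direct effect.

telehealth adoption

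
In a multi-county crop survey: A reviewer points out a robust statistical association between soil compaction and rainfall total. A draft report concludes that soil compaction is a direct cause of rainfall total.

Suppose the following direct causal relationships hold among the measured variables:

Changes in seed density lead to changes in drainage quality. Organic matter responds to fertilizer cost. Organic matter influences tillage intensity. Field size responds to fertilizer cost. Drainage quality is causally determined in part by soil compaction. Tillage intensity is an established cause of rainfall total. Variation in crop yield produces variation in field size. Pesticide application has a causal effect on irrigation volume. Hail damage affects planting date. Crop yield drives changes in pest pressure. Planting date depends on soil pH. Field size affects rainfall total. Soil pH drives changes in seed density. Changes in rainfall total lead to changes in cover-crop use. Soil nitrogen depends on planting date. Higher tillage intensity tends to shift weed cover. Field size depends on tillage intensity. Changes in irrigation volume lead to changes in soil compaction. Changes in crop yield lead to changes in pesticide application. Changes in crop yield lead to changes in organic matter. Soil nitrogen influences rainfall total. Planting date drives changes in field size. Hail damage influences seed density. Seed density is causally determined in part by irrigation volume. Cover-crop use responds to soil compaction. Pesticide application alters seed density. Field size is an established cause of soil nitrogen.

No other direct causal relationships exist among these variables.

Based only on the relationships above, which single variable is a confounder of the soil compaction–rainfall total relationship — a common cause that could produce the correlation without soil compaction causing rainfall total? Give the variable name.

crop yield

Crop yield has a causal path to soil compaction (crop yield → pesticide application → irrigation volume → soil compaction) and a separate causal path to rainfall total (crop yield → field size → rainfall total), so it is a common cause of both.
No stated relationship gives soil compaction a causal route to rainfall total, so the correlation is explained by the shared upstream cause rather than a direct effect.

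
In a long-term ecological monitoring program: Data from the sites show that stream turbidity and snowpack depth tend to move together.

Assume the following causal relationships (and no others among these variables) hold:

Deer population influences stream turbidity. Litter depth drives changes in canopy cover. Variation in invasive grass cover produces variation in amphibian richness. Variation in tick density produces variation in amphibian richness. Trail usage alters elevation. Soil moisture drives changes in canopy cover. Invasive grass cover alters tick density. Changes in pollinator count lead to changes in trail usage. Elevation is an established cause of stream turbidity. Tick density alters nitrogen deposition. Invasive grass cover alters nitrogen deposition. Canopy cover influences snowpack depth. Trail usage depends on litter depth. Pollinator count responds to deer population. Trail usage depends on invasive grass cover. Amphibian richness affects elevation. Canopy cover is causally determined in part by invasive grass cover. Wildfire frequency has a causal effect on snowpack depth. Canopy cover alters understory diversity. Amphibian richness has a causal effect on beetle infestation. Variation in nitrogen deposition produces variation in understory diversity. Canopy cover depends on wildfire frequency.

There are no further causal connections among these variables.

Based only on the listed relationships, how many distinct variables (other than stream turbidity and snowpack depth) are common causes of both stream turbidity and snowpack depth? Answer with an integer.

The common causes are: invasive grass cover (to stream turbidity via invasive grass cover → trail usage → elevation → stream turbidity; to snowpack depth via invasive grass cover → canopy cover → snowpack depth); litter depth (to stream turbidity via litter depth → trail usage → elevation → stream turbidity; to snowpack depth via litter depth → canopy cover → snowpack depth).
Every other variable lacks a causal path to at least one of stream turbidity and snowpack depth.

2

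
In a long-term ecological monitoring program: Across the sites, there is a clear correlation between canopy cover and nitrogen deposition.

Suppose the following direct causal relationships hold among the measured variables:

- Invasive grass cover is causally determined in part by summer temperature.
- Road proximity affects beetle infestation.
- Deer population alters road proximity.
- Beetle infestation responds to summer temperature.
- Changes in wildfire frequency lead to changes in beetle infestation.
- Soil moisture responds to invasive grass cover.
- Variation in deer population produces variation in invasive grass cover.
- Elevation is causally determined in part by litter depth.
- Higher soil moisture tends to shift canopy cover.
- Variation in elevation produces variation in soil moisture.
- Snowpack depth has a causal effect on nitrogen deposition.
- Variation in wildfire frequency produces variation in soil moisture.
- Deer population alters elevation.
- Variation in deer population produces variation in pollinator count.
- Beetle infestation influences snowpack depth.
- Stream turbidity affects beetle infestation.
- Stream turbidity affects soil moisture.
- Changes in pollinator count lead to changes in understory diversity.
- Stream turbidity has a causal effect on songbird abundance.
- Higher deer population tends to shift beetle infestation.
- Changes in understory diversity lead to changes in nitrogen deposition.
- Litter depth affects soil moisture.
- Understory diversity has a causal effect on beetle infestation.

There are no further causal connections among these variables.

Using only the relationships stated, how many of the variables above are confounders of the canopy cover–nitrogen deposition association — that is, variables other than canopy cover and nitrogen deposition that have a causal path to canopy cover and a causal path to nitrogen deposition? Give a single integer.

4

The common causes are: deer population (to canopy cover via deer population → invasive grass cover → soil moisture → canopy cover; to nitrogen deposition via deer population → pollinator count → understory diversity → nitrogen deposition); stream turbidity (to canopy cover via stream turbidity → soil moisture → canopy cover; to nitrogen deposition via stream turbidity → beetle infestation → snowpack depth → nitrogen deposition); summer temperature (to canopy cover via summer temperature → invasive grass cover → soil moisture → canopy cover; to nitrogen deposition via summer temperature → beetle infestation → snowpack depth → nitrogen deposition); wildfire frequency (to canopy cover via wildfire frequency → soil moisture → canopy cover; to nitrogen deposition via wildfire frequency → beetle infestation → snowpack depth → nitrogen deposition).
Every other variable lacks a causal path to at least one of canopy cover and nitrogen deposition.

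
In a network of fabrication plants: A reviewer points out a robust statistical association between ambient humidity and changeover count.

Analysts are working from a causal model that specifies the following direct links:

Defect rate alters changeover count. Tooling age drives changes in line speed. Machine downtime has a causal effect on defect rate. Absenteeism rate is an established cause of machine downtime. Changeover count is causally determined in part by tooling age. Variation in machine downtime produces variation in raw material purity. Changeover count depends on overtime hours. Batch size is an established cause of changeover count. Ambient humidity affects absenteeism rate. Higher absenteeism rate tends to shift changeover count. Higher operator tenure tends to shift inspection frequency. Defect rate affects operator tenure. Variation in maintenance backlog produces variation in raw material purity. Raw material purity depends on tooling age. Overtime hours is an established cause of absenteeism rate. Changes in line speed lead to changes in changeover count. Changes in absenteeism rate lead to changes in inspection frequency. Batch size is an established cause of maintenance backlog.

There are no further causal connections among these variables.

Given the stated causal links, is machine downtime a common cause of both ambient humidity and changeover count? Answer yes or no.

no

Machine downtime has no stated causal path to ambient humidity. A confounder must cause both variables, so machine downtime does not qualify.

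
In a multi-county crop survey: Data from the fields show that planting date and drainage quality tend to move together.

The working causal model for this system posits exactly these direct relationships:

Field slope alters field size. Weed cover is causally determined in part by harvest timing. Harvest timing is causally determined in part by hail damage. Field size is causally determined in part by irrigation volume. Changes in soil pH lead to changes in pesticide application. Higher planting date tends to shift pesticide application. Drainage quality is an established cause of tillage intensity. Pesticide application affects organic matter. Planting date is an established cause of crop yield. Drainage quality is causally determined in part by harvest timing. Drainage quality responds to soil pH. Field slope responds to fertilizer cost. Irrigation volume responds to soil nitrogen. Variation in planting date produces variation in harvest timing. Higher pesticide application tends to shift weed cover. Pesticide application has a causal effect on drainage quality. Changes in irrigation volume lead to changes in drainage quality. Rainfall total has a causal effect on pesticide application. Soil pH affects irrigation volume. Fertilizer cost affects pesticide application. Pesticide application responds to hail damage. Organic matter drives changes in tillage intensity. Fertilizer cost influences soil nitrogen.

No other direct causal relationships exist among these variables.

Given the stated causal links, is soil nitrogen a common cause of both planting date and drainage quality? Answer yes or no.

no

Soil nitrogen has no stated causal path to planting date. A confounder must cause both variables, so soil nitrogen does not qualify.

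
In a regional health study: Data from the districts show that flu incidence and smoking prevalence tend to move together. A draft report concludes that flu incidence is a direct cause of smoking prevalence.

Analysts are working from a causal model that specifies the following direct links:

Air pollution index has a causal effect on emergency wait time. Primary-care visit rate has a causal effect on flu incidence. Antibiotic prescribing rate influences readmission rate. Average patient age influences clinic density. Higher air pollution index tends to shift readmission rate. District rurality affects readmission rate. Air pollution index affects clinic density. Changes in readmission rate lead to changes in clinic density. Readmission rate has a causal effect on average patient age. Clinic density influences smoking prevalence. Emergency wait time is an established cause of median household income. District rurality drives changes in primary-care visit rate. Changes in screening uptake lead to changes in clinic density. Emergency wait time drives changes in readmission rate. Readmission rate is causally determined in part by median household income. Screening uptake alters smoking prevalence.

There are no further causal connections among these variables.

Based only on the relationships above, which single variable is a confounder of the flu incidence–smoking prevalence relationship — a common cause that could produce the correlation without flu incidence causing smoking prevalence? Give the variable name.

district rurality

District rurality has a causal path to flu incidence (district rurality → primary-care visit rate → flu incidence) and a separate causal path to smoking prevalence (district rurality → readmission rate → clinic density → smoking prevalence), so it is a common cause of both.
No stated relationship gives flu incidence a causal route to smoking prevalence, so the correlation is explained by the shared upstream cause rather than a direct effect.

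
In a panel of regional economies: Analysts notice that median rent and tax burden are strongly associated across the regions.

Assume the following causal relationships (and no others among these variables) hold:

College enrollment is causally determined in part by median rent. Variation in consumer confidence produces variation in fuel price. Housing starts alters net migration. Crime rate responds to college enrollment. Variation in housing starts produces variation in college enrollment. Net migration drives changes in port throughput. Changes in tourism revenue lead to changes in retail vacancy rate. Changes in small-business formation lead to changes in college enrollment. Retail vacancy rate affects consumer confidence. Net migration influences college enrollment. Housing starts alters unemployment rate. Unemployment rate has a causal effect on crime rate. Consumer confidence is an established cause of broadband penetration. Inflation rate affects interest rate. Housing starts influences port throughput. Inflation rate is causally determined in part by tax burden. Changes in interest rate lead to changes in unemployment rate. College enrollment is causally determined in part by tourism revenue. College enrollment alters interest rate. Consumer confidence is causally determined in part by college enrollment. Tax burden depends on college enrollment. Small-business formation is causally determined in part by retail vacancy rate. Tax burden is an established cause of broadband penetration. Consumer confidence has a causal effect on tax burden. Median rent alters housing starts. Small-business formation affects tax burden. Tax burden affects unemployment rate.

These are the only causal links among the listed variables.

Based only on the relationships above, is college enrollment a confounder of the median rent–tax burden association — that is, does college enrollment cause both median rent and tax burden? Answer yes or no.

College enrollment has no stated causal path to median rent. A confounder must cause both variables, so college enrollment does not qualify.

no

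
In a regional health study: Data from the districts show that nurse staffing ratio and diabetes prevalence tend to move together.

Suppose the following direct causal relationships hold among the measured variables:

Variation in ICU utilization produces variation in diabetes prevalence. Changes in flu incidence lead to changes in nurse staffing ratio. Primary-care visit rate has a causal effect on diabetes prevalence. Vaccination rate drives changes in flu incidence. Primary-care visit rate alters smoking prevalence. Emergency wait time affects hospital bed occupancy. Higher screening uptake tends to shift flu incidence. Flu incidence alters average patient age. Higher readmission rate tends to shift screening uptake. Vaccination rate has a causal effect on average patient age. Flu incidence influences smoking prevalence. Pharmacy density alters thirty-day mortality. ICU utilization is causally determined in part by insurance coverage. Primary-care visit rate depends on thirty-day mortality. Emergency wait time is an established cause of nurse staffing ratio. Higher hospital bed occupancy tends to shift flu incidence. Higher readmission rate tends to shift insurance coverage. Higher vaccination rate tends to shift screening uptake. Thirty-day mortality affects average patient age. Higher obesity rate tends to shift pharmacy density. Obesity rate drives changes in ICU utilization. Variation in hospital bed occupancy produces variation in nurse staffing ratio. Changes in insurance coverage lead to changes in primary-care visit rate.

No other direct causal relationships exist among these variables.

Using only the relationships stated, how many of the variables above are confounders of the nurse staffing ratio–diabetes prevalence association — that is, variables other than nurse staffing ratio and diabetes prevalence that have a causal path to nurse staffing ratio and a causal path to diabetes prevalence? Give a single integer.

1

The common causes are: readmission rate (to nurse staffing ratio via readmission rate → screening uptake → flu incidence → nurse staffing ratio; to diabetes prevalence via readmission rate → insurance coverage → ICU utilization → diabetes prevalence).
Every other variable lacks a causal path to at least one of nurse staffing ratio and diabetes prevalence.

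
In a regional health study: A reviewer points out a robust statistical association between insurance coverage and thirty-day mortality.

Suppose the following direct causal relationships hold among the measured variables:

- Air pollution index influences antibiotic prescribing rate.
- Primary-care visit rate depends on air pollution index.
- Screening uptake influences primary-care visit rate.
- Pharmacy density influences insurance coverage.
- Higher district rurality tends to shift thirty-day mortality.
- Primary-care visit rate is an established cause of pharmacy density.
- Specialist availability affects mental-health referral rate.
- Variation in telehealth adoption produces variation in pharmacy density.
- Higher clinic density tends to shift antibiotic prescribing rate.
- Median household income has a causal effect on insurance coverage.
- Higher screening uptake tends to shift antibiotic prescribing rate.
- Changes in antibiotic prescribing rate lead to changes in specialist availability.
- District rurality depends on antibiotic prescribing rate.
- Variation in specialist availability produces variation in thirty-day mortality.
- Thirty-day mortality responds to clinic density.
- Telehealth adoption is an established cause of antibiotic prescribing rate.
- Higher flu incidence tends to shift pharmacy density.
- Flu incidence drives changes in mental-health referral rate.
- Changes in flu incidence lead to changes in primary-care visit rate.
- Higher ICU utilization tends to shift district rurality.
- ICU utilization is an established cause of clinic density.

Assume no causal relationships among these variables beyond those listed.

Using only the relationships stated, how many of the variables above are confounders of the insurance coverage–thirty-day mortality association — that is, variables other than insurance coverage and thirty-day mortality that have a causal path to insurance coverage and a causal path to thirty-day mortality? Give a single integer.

3

The common causes are: air pollution index (to insurance coverage via air pollution index → primary-care visit rate → pharmacy density → insurance coverage; to thirty-day mortality via air pollution index → antibiotic prescribing rate → district rurality → thirty-day mortality); screening uptake (to insurance coverage via screening uptake → primary-care visit rate → pharmacy density → insurance coverage; to thirty-day mortality via screening uptake → antibiotic prescribing rate → district rurality → thirty-day mortality); telehealth adoption (to insurance coverage via telehealth adoption → pharmacy density → insurance coverage; to thirty-day mortality via telehealth adoption → antibiotic prescribing rate → district rurality → thirty-day mortality).
Every other variable lacks a causal path to at least one of insurance coverage and thirty-day mortality.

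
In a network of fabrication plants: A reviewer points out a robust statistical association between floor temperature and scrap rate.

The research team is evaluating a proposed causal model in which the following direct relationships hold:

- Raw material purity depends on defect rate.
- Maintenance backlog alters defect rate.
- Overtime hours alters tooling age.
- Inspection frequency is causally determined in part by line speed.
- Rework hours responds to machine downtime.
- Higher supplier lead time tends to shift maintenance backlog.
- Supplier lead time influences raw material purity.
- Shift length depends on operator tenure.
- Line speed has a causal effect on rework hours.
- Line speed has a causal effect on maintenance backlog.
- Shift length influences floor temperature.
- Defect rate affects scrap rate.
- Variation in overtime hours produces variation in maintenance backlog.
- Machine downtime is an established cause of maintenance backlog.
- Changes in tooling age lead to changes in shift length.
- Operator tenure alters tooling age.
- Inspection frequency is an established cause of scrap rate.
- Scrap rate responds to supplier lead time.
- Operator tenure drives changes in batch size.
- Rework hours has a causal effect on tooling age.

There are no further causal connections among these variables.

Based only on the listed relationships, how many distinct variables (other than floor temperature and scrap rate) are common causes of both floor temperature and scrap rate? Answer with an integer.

The common causes are: line speed (to floor temperature via line speed → rework hours → tooling age → shift length → floor temperature; to scrap rate via line speed → inspection frequency → scrap rate); machine downtime (to floor temperature via machine downtime → rework hours → tooling age → shift length → floor temperature; to scrap rate via machine downtime → maintenance backlog → defect rate → scrap rate); overtime hours (to floor temperature via overtime hours → tooling age → shift length → floor temperature; to scrap rate via overtime hours → maintenance backlog → defect rate → scrap rate).
Every other variable lacks a causal path to at least one of floor temperature and scrap rate.

3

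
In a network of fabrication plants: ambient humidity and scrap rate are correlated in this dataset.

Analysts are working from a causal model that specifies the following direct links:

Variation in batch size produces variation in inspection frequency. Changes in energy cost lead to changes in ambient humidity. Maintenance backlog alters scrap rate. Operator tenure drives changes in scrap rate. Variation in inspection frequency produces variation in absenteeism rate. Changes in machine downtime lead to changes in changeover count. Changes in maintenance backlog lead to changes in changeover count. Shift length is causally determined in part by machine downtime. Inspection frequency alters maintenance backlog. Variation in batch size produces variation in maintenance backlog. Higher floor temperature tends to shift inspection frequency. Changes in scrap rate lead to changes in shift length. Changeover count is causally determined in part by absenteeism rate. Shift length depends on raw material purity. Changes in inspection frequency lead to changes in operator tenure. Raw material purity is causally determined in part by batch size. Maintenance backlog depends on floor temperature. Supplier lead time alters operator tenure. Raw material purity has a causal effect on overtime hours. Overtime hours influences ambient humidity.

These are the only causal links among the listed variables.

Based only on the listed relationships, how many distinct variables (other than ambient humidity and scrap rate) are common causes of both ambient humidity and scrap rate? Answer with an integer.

1

The common causes are: batch size (to ambient humidity via batch size → raw material purity → overtime hours → ambient humidity; to scrap rate via batch size → maintenance backlog → scrap rate).
Every other variable lacks a causal path to at least one of ambient humidity and scrap rate.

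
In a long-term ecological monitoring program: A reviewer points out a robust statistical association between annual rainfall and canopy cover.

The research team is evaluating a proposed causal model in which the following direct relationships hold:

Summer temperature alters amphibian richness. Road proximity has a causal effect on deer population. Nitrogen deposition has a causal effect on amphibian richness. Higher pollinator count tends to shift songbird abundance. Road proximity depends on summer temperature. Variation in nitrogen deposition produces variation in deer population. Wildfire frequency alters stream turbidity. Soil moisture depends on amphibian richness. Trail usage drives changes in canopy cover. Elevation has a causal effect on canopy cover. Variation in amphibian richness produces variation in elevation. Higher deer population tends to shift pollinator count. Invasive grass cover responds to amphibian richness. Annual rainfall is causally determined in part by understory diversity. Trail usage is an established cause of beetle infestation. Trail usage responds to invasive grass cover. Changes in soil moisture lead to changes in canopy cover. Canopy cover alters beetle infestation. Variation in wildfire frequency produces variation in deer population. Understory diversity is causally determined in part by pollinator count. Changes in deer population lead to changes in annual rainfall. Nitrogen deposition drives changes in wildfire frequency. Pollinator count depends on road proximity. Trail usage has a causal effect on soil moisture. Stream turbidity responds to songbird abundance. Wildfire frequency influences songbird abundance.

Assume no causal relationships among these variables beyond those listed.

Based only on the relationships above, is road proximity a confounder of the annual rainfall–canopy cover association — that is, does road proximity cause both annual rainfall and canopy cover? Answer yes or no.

no

Road proximity has no stated causal path to canopy cover. A confounder must cause both variables, so road proximity does not qualify.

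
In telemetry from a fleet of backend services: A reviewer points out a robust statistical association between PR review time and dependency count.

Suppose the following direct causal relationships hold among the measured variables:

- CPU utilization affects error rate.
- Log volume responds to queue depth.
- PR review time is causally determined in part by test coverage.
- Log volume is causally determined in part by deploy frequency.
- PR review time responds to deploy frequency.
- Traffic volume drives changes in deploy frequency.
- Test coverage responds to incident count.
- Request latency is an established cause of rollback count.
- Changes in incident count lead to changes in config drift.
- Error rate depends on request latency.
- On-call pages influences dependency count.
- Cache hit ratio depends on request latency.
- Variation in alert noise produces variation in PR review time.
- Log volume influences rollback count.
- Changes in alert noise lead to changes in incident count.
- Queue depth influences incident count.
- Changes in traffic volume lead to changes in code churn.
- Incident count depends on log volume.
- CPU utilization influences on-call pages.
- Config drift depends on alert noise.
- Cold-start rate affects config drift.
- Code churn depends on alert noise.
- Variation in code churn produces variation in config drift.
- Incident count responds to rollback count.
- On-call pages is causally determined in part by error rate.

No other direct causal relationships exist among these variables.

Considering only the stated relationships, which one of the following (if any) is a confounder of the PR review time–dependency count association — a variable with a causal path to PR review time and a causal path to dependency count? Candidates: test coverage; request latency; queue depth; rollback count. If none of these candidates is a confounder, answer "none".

request latency

Request latency causes PR review time (request latency → rollback count → incident count → test coverage → PR review time) and also causes dependency count (request latency → error rate → on-call pages → dependency count); it is a common cause of both.
Each of the other candidates lacks a causal path to at least one of PR review time and dependency count, so they do not confound the relationship.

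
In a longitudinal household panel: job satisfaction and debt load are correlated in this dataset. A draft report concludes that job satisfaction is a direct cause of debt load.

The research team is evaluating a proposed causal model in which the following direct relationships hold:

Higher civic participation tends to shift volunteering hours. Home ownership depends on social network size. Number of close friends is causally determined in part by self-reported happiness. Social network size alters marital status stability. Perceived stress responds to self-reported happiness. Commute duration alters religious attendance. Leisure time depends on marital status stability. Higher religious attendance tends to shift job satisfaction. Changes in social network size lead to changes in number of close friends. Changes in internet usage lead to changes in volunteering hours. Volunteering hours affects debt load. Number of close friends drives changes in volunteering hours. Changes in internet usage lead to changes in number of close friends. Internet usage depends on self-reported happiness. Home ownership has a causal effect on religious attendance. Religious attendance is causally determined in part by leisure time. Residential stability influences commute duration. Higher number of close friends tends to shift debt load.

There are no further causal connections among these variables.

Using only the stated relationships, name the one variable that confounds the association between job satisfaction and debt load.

social network size

Social network size has a causal path to job satisfaction (social network size → home ownership → religious attendance → job satisfaction) and a separate causal path to debt load (social network size → number of close friends → debt load), so it is a common cause of both.
No stated relationship gives job satisfaction a causal route to debt load, so the correlation is explained by the shared upstream cause rather than a direct effect.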